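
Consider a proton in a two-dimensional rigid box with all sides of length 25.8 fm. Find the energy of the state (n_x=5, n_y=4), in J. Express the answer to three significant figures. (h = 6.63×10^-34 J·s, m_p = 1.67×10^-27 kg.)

For a 2D rectangular well E = (h²/8m_p)·Σ n_i²/L_i² = (6.63×10^-34)²/(8·1.67×10^-27) · [5²/(25.8 fm)² + 4²/(25.8 fm)²].
Evaluating gives E = 2.03×10^-12 J.

E = 2.03×10^-12 J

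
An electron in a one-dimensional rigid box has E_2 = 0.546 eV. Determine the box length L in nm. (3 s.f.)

From E_n = n²h²/(8m_eL²), L = n·h/√(8m_eE_n).
E_2 = 0.546 eV = 8.747×10^-20 J, so L = 2·6.626×10^-34/√(8·9.109×10^-31·8.747×10^-20) = 1.66×10^-9 m = 1.66 nm.

L = 1.66 nm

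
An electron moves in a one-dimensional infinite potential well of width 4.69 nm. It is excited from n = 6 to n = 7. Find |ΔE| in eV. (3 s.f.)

E_1 = h²/(8m_eL²) = 2.739×10^-21 J.
|ΔE| = |6² − 7²|·E_1 = 13·2.739×10^-21 J = 3.561×10^-20 J = 0.222 eV.

|ΔE| = 0.222 eV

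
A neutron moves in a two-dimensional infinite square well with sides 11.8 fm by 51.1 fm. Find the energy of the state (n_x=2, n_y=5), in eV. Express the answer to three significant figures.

For a 2D rectangular well E = (h²/8m_n)·Σ n_i²/L_i² = (6.626×10^-34)²/(8·1.675×10^-27) · [2²/(11.8 fm)² + 5²/(51.1 fm)²].
Evaluating gives E = 1.255×10^-12 J = 7.83×10^6 eV.

E = 7.83×10^6 eV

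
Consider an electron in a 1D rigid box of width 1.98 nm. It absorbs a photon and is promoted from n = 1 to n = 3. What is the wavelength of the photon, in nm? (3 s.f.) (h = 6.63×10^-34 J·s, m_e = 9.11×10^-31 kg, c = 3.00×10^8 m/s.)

E_1 = h²/(8m_eL²) = 1.538×10^-20 J, so ΔE = (3² − 1²)E_1 = 1.230×10^-19 J.
λ = hc/ΔE = (6.63×10^-34·3.00×10^8)/1.230×10^-19 = 1.62×10^-6 m = 1.62×10^3 nm.

λ = 1.62×10^3 nm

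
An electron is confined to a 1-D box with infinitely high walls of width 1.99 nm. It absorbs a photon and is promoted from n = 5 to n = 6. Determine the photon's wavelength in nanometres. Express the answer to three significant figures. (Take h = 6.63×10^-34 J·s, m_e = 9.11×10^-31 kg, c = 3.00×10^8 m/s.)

E_1 = h²/(8m_eL²) = 1.523×10^-20 J, so ΔE = (6² − 5²)E_1 = 1.675×10^-19 J.
λ = hc/ΔE = (6.63×10^-34·3.00×10^8)/1.675×10^-19 = 1.19×10^-6 m = 1.19×10^3 nm.

λ = 1.19×10^3 nm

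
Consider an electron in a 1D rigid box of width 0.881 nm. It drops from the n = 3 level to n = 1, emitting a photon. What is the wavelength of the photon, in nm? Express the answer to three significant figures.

λ = 320 nm

E_1 = h²/(8m_eL²) = 7.762×10^-20 J, so ΔE = (3² − 1²)E_1 = 6.210×10^-19 J.
λ = hc/ΔE = (6.626×10^-34·2.998×10^8)/6.210×10^-19 = 3.20×10^-7 m = 320 nm.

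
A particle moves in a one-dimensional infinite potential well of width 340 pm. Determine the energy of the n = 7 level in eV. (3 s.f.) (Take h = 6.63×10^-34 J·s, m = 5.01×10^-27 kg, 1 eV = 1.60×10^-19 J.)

For an infinite well E_n = n²h²/(8mL²), so E_1 = h²/(8mL²) = (6.63×10^-34)²/(8·5.01×10^-27·(3.40×10^-10 m)²) = 9.487×10^-23 J.
Then E_7 = 7²·E_1 = 49·9.487×10^-23 J = 4.649×10^-21 J.
Converting, E_7 = 4.649×10^-21 J / (1.60×10^-19 J/eV) = 0.0291 eV.

E_7 = 0.0291 eV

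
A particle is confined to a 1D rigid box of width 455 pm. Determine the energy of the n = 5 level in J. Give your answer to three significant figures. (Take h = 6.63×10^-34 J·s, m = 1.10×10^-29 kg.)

E_5 = 6.03×10^-19 J

For an infinite well E_n = n²h²/(8mL²), so E_1 = h²/(8mL²) = (6.63×10^-34)²/(8·1.10×10^-29·(4.55×10^-10 m)²) = 2.413×10^-20 J.
Then E_5 = 5²·E_1 = 25·2.413×10^-20 J = 6.03×10^-19 J.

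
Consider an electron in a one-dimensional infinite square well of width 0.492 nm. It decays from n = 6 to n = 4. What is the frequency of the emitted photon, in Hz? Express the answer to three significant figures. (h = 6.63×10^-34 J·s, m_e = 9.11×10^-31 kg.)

f = 7.52×10^15 Hz

E_1 = h²/(8m_eL²) = 2.492×10^-19 J and ΔE = (6² − 4²)E_1 = 4.984×10^-18 J.
f = ΔE/h = 4.984×10^-18/6.63×10^-34 = 7.52×10^15 Hz.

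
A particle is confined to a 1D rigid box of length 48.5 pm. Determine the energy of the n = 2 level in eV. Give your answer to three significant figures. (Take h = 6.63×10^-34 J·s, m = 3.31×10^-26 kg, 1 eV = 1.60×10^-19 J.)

E_2 = 0.0176 eV

For an infinite well E_n = n²h²/(8mL²), so E_1 = h²/(8mL²) = (6.63×10^-34)²/(8·3.31×10^-26·(4.85×10^-11 m)²) = 7.057×10^-22 J.
Then E_2 = 2²·E_1 = 4·7.057×10^-22 J = 2.823×10^-21 J.
Converting, E_2 = 2.823×10^-21 J / (1.60×10^-19 J/eV) = 0.0176 eV.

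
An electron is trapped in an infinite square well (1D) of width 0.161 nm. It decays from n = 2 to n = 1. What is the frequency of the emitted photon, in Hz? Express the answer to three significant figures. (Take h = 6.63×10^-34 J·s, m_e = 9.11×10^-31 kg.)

E_1 = h²/(8m_eL²) = 2.327×10^-18 J and ΔE = (2² − 1²)E_1 = 6.981×10^-18 J.
f = ΔE/h = 6.981×10^-18/6.63×10^-34 = 1.05×10^16 Hz.

f = 1.05×10^16 Hz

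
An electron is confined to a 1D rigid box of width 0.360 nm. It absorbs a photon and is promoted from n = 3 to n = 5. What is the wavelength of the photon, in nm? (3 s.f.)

E_1 = h²/(8m_eL²) = 4.649×10^-19 J, so ΔE = (5² − 3²)E_1 = 7.438×10^-18 J.
λ = hc/ΔE = (6.626×10^-34·2.998×10^8)/7.438×10^-18 = 2.67×10^-8 m = 26.7 nm.

λ = 26.7 nm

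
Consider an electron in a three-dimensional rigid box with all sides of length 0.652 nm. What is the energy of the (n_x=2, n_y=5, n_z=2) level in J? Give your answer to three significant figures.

For a 3D rectangular well E = (h²/8m_e)·Σ n_i²/L_i² = (6.626×10^-34)²/(8·9.109×10^-31) · [2²/(0.652 nm)² + 5²/(0.652 nm)² + 2²/(0.652 nm)²].
Evaluating gives E = 4.68×10^-18 J.

E = 4.68×10^-18 J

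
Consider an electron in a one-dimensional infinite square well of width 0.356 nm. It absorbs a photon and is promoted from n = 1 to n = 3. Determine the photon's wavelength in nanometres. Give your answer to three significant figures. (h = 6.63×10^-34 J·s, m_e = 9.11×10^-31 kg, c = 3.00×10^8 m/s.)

λ = 52.2 nm

E_1 = h²/(8m_eL²) = 4.759×10^-19 J, so ΔE = (3² − 1²)E_1 = 3.807×10^-18 J.
λ = hc/ΔE = (6.63×10^-34·3.00×10^8)/3.807×10^-18 = 5.22×10^-8 m = 52.2 nm.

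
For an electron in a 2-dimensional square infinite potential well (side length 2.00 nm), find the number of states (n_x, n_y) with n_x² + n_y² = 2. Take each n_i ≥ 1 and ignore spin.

degeneracy = 1

The level has n_x² + n_y² = 2. The ordered positive-integer solutions are (1, 1).
That gives 1 state.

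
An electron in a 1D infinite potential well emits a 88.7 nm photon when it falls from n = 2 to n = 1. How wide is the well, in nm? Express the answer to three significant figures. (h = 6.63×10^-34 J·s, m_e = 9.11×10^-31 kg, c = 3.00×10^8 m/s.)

L = 0.284 nm

The photon carries ΔE = hc/λ = 6.63×10^-34·3.00×10^8/8.87×10^-8 m = 2.242×10^-18 J.
Since ΔE = (2² − 1²)E_1, E_1 = 7.473×10^-19 J, and L = h/√(8m_eE_1) = 2.84×10^-10 m = 0.284 nm.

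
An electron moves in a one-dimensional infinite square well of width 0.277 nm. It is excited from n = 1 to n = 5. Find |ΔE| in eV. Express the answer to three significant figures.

|ΔE| = 118 eV

E_1 = h²/(8m_eL²) = 7.852×10^-19 J.
|ΔE| = |1² − 5²|·E_1 = 24·7.852×10^-19 J = 1.884×10^-17 J = 118 eV.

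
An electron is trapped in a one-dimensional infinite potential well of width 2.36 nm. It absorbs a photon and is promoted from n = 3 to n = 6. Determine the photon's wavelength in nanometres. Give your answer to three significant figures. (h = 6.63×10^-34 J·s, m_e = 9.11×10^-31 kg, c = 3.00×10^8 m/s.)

E_1 = h²/(8m_eL²) = 1.083×10^-20 J, so ΔE = (6² − 3²)E_1 = 2.924×10^-19 J.
λ = hc/ΔE = (6.63×10^-34·3.00×10^8)/2.924×10^-19 = 6.80×10^-7 m = 680 nm.

λ = 680 nm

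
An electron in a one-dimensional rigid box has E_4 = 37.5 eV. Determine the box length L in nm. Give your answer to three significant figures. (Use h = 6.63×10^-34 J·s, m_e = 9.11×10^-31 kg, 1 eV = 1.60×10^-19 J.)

L = 0.401 nm

From E_n = n²h²/(8m_eL²), L = n·h/√(8m_eE_n).
E_4 = 37.5 eV = 6.000×10^-18 J, so L = 4·6.63×10^-34/√(8·9.11×10^-31·6.000×10^-18) = 4.01×10^-10 m = 0.401 nm.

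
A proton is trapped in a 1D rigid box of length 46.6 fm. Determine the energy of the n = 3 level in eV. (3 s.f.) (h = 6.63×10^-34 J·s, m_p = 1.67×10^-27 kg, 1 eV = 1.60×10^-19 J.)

For an infinite well E_n = n²h²/(8m_pL²), so E_1 = h²/(8m_pL²) = (6.63×10^-34)²/(8·1.67×10^-27·(4.66×10^-14 m)²) = 1.515×10^-14 J.
Then E_3 = 3²·E_1 = 9·1.515×10^-14 J = 1.363×10^-13 J.
Converting, E_3 = 1.363×10^-13 J / (1.60×10^-19 J/eV) = 8.52×10^5 eV.

E_3 = 8.52×10^5 eV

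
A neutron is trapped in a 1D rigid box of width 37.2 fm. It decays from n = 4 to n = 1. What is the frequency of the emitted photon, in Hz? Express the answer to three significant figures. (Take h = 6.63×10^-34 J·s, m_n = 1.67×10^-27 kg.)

E_1 = h²/(8m_nL²) = 2.378×10^-14 J and ΔE = (4² − 1²)E_1 = 3.567×10^-13 J.
f = ΔE/h = 3.567×10^-13/6.63×10^-34 = 5.38×10^20 Hz.

f = 5.38×10^20 Hz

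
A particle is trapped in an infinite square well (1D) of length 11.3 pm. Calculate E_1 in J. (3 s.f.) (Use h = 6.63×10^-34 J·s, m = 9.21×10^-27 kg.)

E_1 = 4.67×10^-20 J

For an infinite well E_n = n²h²/(8mL²), so E_1 = h²/(8mL²) = (6.63×10^-34)²/(8·9.21×10^-27·(1.13×10^-11 m)²) = 4.672×10^-20 J.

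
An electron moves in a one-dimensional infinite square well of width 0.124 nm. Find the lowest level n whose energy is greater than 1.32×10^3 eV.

E_1 = h²/(8m_eL²) = 3.918×10^-18 J = 24.46 eV.
Need n² > 1.32×10^3/24.46 = 53.97, i.e. n > 7.346.
The smallest integer satisfying this is n = 8.

n = 8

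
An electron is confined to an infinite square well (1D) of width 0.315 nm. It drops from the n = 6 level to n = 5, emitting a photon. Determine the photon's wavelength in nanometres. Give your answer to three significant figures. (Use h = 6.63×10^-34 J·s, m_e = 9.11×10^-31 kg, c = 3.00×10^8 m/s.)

λ = 29.7 nm

E_1 = h²/(8m_eL²) = 6.079×10^-19 J, so ΔE = (6² − 5²)E_1 = 6.687×10^-18 J.
λ = hc/ΔE = (6.63×10^-34·3.00×10^8)/6.687×10^-18 = 2.97×10^-8 m = 29.7 nm.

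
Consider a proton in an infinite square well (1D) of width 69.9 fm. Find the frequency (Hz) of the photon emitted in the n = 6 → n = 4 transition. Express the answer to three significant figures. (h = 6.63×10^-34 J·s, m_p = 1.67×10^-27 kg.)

f = 2.03×10^20 Hz

E_1 = h²/(8m_pL²) = 6.734×10^-15 J and ΔE = (6² − 4²)E_1 = 1.347×10^-13 J.
f = ΔE/h = 1.347×10^-13/6.63×10^-34 = 2.03×10^20 Hz.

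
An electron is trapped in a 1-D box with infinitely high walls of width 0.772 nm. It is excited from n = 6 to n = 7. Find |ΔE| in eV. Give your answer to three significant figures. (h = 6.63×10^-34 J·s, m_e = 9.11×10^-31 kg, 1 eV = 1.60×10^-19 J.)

E_1 = h²/(8m_eL²) = 1.012×10^-19 J.
|ΔE| = |6² − 7²|·E_1 = 13·1.012×10^-19 J = 1.316×10^-18 J = 8.22 eV.

|ΔE| = 8.22 eV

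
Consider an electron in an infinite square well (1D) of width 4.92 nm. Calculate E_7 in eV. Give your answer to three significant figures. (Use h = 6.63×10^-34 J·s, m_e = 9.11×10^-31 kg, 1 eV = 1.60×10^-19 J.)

For an infinite well E_n = n²h²/(8m_eL²), so E_1 = h²/(8m_eL²) = (6.63×10^-34)²/(8·9.11×10^-31·(4.92×10^-9 m)²) = 2.492×10^-21 J.
Then E_7 = 7²·E_1 = 49·2.492×10^-21 J = 1.221×10^-19 J.
Converting, E_7 = 1.221×10^-19 J / (1.60×10^-19 J/eV) = 0.763 eV.

E_7 = 0.763 eV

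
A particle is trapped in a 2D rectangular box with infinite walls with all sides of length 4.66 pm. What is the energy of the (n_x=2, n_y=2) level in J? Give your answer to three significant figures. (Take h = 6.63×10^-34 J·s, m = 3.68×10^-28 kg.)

E = 5.50×10^-17 J

For a 2D rectangular well E = (h²/8m)·Σ n_i²/L_i² = (6.63×10^-34)²/(8·3.68×10^-28) · [2²/(4.66 pm)² + 2²/(4.66 pm)²].
Evaluating gives E = 5.50×10^-17 J.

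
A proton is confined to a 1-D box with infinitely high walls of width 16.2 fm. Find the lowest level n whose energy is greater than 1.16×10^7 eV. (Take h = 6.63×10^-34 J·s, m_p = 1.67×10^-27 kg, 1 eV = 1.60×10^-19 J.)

n = 4

E_1 = h²/(8m_pL²) = 1.254×10^-13 J = 7.838×10^5 eV.
Need n² > 1.16×10^7/7.838×10^5 = 14.80, i.e. n > 3.847.
The smallest integer satisfying this is n = 4.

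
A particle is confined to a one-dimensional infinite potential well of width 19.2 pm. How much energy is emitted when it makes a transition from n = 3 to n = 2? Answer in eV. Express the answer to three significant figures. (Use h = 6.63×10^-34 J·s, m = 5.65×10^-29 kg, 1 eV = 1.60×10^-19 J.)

E_1 = h²/(8mL²) = 2.638×10^-18 J.
|ΔE| = |3² − 2²|·E_1 = 5·2.638×10^-18 J = 1.319×10^-17 J = 82.4 eV.

|ΔE| = 82.4 eV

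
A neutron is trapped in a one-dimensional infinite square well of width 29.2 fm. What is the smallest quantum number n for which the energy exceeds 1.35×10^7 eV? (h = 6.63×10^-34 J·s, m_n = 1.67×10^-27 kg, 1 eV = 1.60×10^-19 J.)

E_1 = h²/(8m_nL²) = 3.859×10^-14 J = 2.412×10^5 eV.
Need n² > 1.35×10^7/2.412×10^5 = 55.97, i.e. n > 7.481.
The smallest integer satisfying this is n = 8.

n = 8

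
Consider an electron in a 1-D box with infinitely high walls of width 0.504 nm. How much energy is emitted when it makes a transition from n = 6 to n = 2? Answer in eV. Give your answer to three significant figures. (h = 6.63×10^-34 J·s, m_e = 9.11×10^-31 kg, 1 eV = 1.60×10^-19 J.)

|ΔE| = 47.5 eV

E_1 = h²/(8m_eL²) = 2.374×10^-19 J.
|ΔE| = |6² − 2²|·E_1 = 32·2.374×10^-19 J = 7.597×10^-18 J = 47.5 eV.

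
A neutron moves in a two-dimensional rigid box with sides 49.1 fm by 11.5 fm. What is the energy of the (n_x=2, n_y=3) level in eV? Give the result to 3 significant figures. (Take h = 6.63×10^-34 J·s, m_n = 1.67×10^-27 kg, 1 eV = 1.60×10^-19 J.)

For a 2D rectangular well E = (h²/8m_n)·Σ n_i²/L_i² = (6.63×10^-34)²/(8·1.67×10^-27) · [2²/(49.1 fm)² + 3²/(11.5 fm)²].
Evaluating gives E = 2.294×10^-12 J = 1.43×10^7 eV.

E = 1.43×10^7 eV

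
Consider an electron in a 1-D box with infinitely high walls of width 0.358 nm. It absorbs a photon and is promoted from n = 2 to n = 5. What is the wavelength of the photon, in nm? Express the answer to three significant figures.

λ = 20.1 nm

E_1 = h²/(8m_eL²) = 4.701×10^-19 J, so ΔE = (5² − 2²)E_1 = 9.872×10^-18 J.
λ = hc/ΔE = (6.626×10^-34·2.998×10^8)/9.872×10^-18 = 2.01×10^-8 m = 20.1 nm.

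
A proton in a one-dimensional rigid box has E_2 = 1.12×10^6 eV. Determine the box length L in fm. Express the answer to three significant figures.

L = 27.0 fm

From E_n = n²h²/(8m_pL²), L = n·h/√(8m_pE_n).
E_2 = 1.12×10^6 eV = 1.794×10^-13 J, so L = 2·6.626×10^-34/√(8·1.673×10^-27·1.794×10^-13) = 2.70×10^-14 m = 27.0 fm.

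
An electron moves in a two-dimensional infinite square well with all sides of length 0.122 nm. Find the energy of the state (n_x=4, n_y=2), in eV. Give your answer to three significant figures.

For a 2D rectangular well E = (h²/8m_e)·Σ n_i²/L_i² = (6.626×10^-34)²/(8·9.109×10^-31) · [4²/(0.122 nm)² + 2²/(0.122 nm)²].
Evaluating gives E = 8.096×10^-17 J = 505 eV.

E = 505 eV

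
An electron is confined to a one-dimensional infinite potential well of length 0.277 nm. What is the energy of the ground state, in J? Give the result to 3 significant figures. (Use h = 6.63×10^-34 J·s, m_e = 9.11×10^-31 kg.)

E_1 = 7.86×10^-19 J

For an infinite well E_n = n²h²/(8m_eL²), so E_1 = h²/(8m_eL²) = (6.63×10^-34)²/(8·9.11×10^-31·(2.77×10^-10 m)²) = 7.861×10^-19 J.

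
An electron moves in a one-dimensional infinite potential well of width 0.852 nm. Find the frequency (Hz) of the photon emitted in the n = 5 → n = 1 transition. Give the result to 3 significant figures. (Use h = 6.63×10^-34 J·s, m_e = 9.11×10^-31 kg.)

f = 3.01×10^15 Hz

E_1 = h²/(8m_eL²) = 8.309×10^-20 J and ΔE = (5² − 1²)E_1 = 1.994×10^-18 J.
f = ΔE/h = 1.994×10^-18/6.63×10^-34 = 3.01×10^15 Hz.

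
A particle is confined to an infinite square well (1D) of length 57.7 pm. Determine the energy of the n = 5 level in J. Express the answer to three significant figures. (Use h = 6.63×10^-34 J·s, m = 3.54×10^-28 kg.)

E_5 = 1.17×10^-18 J

For an infinite well E_n = n²h²/(8mL²), so E_1 = h²/(8mL²) = (6.63×10^-34)²/(8·3.54×10^-28·(5.77×10^-11 m)²) = 4.662×10^-20 J.
Then E_5 = 5²·E_1 = 25·4.662×10^-20 J = 1.17×10^-18 J.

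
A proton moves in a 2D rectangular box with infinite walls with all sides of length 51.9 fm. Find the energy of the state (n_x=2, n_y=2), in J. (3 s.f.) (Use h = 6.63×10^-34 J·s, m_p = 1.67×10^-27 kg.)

E = 9.77×10^-14 J

For a 2D rectangular well E = (h²/8m_p)·Σ n_i²/L_i² = (6.63×10^-34)²/(8·1.67×10^-27) · [2²/(51.9 fm)² + 2²/(51.9 fm)²].
Evaluating gives E = 9.77×10^-14 J.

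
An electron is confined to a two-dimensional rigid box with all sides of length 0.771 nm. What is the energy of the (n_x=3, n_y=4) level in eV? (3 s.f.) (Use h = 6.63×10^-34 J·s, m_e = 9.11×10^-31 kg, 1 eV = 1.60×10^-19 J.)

For a 2D rectangular well E = (h²/8m_e)·Σ n_i²/L_i² = (6.63×10^-34)²/(8·9.11×10^-31) · [3²/(0.771 nm)² + 4²/(0.771 nm)²].
Evaluating gives E = 2.537×10^-18 J = 15.9 eV.

E = 15.9 eV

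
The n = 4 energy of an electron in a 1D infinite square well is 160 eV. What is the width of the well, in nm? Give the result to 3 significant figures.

L = 0.194 nm

From E_n = n²h²/(8m_eL²), L = n·h/√(8m_eE_n).
E_4 = 160 eV = 2.563×10^-17 J, so L = 4·6.626×10^-34/√(8·9.109×10^-31·2.563×10^-17) = 1.94×10^-10 m = 0.194 nm.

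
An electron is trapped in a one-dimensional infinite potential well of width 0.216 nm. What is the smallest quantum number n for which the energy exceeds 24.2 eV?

n = 2

E_1 = h²/(8m_eL²) = 1.291×10^-18 J = 8.059 eV.
Need n² > 24.2/8.059 = 3.003, i.e. n > 1.733.
The smallest integer satisfying this is n = 2.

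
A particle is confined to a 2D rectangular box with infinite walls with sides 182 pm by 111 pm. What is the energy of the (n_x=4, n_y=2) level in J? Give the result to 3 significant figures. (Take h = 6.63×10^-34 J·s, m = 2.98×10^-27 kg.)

For a 2D rectangular well E = (h²/8m)·Σ n_i²/L_i² = (6.63×10^-34)²/(8·2.98×10^-27) · [4²/(182 pm)² + 2²/(111 pm)²].
Evaluating gives E = 1.49×10^-20 J.

E = 1.49×10^-20 J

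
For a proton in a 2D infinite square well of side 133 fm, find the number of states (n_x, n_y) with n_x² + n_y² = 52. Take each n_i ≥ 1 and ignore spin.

degeneracy = 2

The level has n_x² + n_y² = 52. The ordered positive-integer solutions are (4, 6), (6, 4).
That gives 2 states.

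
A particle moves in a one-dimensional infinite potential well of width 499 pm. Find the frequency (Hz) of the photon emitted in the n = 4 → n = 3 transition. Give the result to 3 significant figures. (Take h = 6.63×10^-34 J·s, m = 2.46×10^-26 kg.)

E_1 = h²/(8mL²) = 8.970×10^-24 J and ΔE = (4² − 3²)E_1 = 6.279×10^-23 J.
f = ΔE/h = 6.279×10^-23/6.63×10^-34 = 9.47×10^10 Hz.

f = 9.47×10^10 Hz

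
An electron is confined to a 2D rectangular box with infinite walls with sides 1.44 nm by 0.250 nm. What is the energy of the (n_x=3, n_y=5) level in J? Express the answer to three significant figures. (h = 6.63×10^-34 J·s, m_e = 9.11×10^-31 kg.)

For a 2D rectangular well E = (h²/8m_e)·Σ n_i²/L_i² = (6.63×10^-34)²/(8·9.11×10^-31) · [3²/(1.44 nm)² + 5²/(0.250 nm)²].
Evaluating gives E = 2.44×10^-17 J.

E = 2.44×10^-17 J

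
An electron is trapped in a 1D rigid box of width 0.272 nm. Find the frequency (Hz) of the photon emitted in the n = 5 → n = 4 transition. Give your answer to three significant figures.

E_1 = h²/(8m_eL²) = 8.143×10^-19 J and ΔE = (5² − 4²)E_1 = 7.329×10^-18 J.
f = ΔE/h = 7.329×10^-18/6.626×10^-34 = 1.11×10^16 Hz.

f = 1.11×10^16 Hz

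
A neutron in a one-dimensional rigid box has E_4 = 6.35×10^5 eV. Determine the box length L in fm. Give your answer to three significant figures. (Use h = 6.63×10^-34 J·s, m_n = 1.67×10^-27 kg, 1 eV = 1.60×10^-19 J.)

From E_n = n²h²/(8m_nL²), L = n·h/√(8m_nE_n).
E_4 = 6.35×10^5 eV = 1.016×10^-13 J, so L = 4·6.63×10^-34/√(8·1.67×10^-27·1.016×10^-13) = 7.20×10^-14 m = 72.0 fm.

L = 72.0 fm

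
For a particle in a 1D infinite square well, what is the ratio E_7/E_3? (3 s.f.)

E_n ∝ n², so E_7/E_3 = 7²/3² = 49/9 = 5.44.

5.44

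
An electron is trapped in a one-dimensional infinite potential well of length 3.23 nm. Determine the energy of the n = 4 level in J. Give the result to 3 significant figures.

For an infinite well E_n = n²h²/(8m_eL²), so E_1 = h²/(8m_eL²) = (6.626×10^-34)²/(8·9.109×10^-31·(3.23×10^-9 m)²) = 5.775×10^-21 J.
Then E_4 = 4²·E_1 = 16·5.775×10^-21 J = 9.24×10^-20 J.

E_4 = 9.24×10^-20 J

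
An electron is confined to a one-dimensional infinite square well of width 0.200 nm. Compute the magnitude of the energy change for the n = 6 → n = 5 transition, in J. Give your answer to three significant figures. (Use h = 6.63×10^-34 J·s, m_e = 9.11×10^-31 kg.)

E_1 = h²/(8m_eL²) = 1.508×10^-18 J.
|ΔE| = |6² − 5²|·E_1 = 11·1.508×10^-18 J = 1.66×10^-17 J.

|ΔE| = 1.66×10^-17 J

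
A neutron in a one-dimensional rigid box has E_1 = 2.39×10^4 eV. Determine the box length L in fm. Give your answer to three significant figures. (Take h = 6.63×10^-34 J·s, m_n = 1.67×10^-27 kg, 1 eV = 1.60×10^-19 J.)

From E_n = n²h²/(8m_nL²), L = n·h/√(8m_nE_n).
E_1 = 2.39×10^4 eV = 3.824×10^-15 J, so L = 1·6.63×10^-34/√(8·1.67×10^-27·3.824×10^-15) = 9.28×10^-14 m = 92.8 fm.

L = 92.8 fm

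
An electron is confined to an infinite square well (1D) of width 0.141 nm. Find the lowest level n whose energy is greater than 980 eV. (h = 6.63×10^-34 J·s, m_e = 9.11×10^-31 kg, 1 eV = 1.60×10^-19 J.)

n = 8

E_1 = h²/(8m_eL²) = 3.034×10^-18 J = 18.96 eV.
Need n² > 980/18.96 = 51.69, i.e. n > 7.190.
The smallest integer satisfying this is n = 8.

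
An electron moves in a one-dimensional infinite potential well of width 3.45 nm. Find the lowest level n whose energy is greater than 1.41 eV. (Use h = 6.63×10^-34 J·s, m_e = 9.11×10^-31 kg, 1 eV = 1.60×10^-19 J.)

E_1 = h²/(8m_eL²) = 5.067×10^-21 J = 0.03167 eV.
Need n² > 1.41/0.03167 = 44.52, i.e. n > 6.672.
The smallest integer satisfying this is n = 7.

n = 7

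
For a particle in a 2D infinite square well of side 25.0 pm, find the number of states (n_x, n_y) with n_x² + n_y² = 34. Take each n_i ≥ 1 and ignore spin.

The level has n_x² + n_y² = 34. The ordered positive-integer solutions are (3, 5), (5, 3).
That gives 2 states.

degeneracy = 2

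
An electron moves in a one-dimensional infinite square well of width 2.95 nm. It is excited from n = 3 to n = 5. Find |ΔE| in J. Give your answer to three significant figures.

E_1 = h²/(8m_eL²) = 6.923×10^-21 J.
|ΔE| = |3² − 5²|·E_1 = 16·6.923×10^-21 J = 1.11×10^-19 J.

|ΔE| = 1.11×10^-19 J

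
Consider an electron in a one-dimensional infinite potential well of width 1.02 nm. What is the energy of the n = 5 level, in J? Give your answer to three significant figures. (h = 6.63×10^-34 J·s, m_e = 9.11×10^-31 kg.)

For an infinite well E_n = n²h²/(8m_eL²), so E_1 = h²/(8m_eL²) = (6.63×10^-34)²/(8·9.11×10^-31·(1.02×10^-9 m)²) = 5.797×10^-20 J.
Then E_5 = 5²·E_1 = 25·5.797×10^-20 J = 1.45×10^-18 J.

E_5 = 1.45×10^-18 J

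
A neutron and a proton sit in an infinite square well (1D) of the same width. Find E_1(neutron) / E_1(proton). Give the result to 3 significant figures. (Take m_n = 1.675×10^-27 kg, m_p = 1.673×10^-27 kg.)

E_n ∝ 1/m at fixed n and L, so the ratio is m_p/m_n = 1.673×10^-27/1.675×10^-27 = 0.999.

0.999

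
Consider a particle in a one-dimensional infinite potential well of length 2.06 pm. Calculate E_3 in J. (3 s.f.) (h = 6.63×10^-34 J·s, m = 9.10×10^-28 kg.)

For an infinite well E_n = n²h²/(8mL²), so E_1 = h²/(8mL²) = (6.63×10^-34)²/(8·9.10×10^-28·(2.06×10^-12 m)²) = 1.423×10^-17 J.
Then E_3 = 3²·E_1 = 9·1.423×10^-17 J = 1.28×10^-16 J.

E_3 = 1.28×10^-16 J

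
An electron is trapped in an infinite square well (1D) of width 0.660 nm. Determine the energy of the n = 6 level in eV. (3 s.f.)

For an infinite well E_n = n²h²/(8m_eL²), so E_1 = h²/(8m_eL²) = (6.626×10^-34)²/(8·9.109×10^-31·(6.60×10^-10 m)²) = 1.383×10^-19 J.
Then E_6 = 6²·E_1 = 36·1.383×10^-19 J = 4.979×10^-18 J.
Converting, E_6 = 4.979×10^-18 J / (1.602×10^-19 J/eV) = 31.1 eV.

E_6 = 31.1 eV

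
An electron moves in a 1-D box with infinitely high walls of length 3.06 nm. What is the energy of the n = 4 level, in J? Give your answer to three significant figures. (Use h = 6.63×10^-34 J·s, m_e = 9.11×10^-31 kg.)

E_4 = 1.03×10^-19 J

For an infinite well E_n = n²h²/(8m_eL²), so E_1 = h²/(8m_eL²) = (6.63×10^-34)²/(8·9.11×10^-31·(3.06×10^-9 m)²) = 6.441×10^-21 J.
Then E_4 = 4²·E_1 = 16·6.441×10^-21 J = 1.03×10^-19 J.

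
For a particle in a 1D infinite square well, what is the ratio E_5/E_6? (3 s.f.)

E_n ∝ n², so E_5/E_6 = 5²/6² = 25/36 = 0.694.

0.694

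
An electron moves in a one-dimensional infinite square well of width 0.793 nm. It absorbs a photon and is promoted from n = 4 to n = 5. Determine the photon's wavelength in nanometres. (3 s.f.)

λ = 230 nm

E_1 = h²/(8m_eL²) = 9.581×10^-20 J, so ΔE = (5² − 4²)E_1 = 8.623×10^-19 J.
λ = hc/ΔE = (6.626×10^-34·2.998×10^8)/8.623×10^-19 = 2.30×10^-7 m = 230 nm.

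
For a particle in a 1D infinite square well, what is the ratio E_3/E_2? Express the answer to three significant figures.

2.25

E_n ∝ n², so E_3/E_2 = 3²/2² = 9/4 = 2.25.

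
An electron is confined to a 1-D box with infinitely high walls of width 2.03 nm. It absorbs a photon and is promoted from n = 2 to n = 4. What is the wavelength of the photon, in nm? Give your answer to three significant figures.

λ = 1.13×10^3 nm

E_1 = h²/(8m_eL²) = 1.462×10^-20 J, so ΔE = (4² − 2²)E_1 = 1.754×10^-19 J.
λ = hc/ΔE = (6.626×10^-34·2.998×10^8)/1.754×10^-19 = 1.13×10^-6 m = 1.13×10^3 nm.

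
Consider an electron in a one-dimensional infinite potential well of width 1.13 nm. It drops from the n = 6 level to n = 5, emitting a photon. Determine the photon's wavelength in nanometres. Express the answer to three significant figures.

λ = 383 nm

E_1 = h²/(8m_eL²) = 4.718×10^-20 J, so ΔE = (6² − 5²)E_1 = 5.190×10^-19 J.
λ = hc/ΔE = (6.626×10^-34·2.998×10^8)/5.190×10^-19 = 3.83×10^-7 m = 383 nm.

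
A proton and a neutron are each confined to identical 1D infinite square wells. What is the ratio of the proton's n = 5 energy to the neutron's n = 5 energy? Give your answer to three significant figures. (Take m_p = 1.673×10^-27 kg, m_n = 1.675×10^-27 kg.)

1.00

E_n ∝ 1/m at fixed n and L, so the ratio is m_n/m_p = 1.675×10^-27/1.673×10^-27 = 1.00.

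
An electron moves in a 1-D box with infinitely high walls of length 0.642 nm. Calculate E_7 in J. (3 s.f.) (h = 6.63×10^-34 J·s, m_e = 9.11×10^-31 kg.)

E_7 = 7.17×10^-18 J

For an infinite well E_n = n²h²/(8m_eL²), so E_1 = h²/(8m_eL²) = (6.63×10^-34)²/(8·9.11×10^-31·(6.42×10^-10 m)²) = 1.463×10^-19 J.
Then E_7 = 7²·E_1 = 49·1.463×10^-19 J = 7.17×10^-18 J.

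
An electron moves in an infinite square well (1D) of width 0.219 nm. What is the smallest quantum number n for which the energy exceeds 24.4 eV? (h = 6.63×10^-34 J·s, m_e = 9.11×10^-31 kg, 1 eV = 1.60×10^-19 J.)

E_1 = h²/(8m_eL²) = 1.258×10^-18 J = 7.862 eV.
Need n² > 24.4/7.862 = 3.104, i.e. n > 1.762.
The smallest integer satisfying this is n = 2.

n = 2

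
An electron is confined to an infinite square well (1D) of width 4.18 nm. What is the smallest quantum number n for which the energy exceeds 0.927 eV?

E_1 = h²/(8m_eL²) = 3.448×10^-21 J = 0.02152 eV.
Need n² > 0.927/0.02152 = 43.08, i.e. n > 6.564.
The smallest integer satisfying this is n = 7.

n = 7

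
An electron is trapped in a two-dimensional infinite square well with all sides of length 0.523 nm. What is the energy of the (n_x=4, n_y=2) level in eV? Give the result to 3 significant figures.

For a 2D rectangular well E = (h²/8m_e)·Σ n_i²/L_i² = (6.626×10^-34)²/(8·9.109×10^-31) · [4²/(0.523 nm)² + 2²/(0.523 nm)²].
Evaluating gives E = 4.405×10^-18 J = 27.5 eV.

E = 27.5 eV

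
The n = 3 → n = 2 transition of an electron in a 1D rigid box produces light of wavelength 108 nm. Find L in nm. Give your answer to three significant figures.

L = 0.405 nm

The photon carries ΔE = hc/λ = 6.626×10^-34·2.998×10^8/1.08×10^-7 m = 1.839×10^-18 J.
Since ΔE = (3² − 2²)E_1, E_1 = 3.678×10^-19 J, and L = h/√(8m_eE_1) = 4.05×10^-10 m = 0.405 nm.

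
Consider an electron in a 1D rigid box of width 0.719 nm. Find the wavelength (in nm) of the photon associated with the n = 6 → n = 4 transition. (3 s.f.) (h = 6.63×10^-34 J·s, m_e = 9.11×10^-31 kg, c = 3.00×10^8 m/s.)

λ = 85.2 nm

E_1 = h²/(8m_eL²) = 1.167×10^-19 J, so ΔE = (6² − 4²)E_1 = 2.334×10^-18 J.
λ = hc/ΔE = (6.63×10^-34·3.00×10^8)/2.334×10^-18 = 8.52×10^-8 m = 85.2 nm.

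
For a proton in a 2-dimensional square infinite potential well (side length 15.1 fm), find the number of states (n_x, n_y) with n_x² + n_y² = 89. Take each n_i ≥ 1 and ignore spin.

degeneracy = 2

The level has n_x² + n_y² = 89. The ordered positive-integer solutions are (5, 8), (8, 5).
That gives 2 states.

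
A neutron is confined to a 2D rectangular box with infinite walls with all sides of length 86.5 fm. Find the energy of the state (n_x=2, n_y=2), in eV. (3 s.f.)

For a 2D rectangular well E = (h²/8m_n)·Σ n_i²/L_i² = (6.626×10^-34)²/(8·1.675×10^-27) · [2²/(86.5 fm)² + 2²/(86.5 fm)²].
Evaluating gives E = 3.503×10^-14 J = 2.19×10^5 eV.

E = 2.19×10^5 eV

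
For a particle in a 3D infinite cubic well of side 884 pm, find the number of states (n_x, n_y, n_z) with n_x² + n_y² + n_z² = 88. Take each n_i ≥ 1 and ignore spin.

degeneracy = 3

The level has n_x² + n_y² + n_z² = 88. The ordered positive-integer solutions are (4, 6, 6), (6, 4, 6), (6, 6, 4).
That gives 3 states.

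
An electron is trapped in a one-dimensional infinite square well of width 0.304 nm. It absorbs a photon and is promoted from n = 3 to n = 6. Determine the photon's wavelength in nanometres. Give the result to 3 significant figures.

λ = 11.3 nm

E_1 = h²/(8m_eL²) = 6.519×10^-19 J, so ΔE = (6² − 3²)E_1 = 1.760×10^-17 J.
λ = hc/ΔE = (6.626×10^-34·2.998×10^8)/1.760×10^-17 = 1.13×10^-8 m = 11.3 nm.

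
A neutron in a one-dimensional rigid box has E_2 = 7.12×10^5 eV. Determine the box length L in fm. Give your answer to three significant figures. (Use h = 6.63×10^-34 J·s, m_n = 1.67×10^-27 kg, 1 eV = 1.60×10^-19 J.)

L = 34.0 fm

From E_n = n²h²/(8m_nL²), L = n·h/√(8m_nE_n).
E_2 = 7.12×10^5 eV = 1.139×10^-13 J, so L = 2·6.63×10^-34/√(8·1.67×10^-27·1.139×10^-13) = 3.40×10^-14 m = 34.0 fm.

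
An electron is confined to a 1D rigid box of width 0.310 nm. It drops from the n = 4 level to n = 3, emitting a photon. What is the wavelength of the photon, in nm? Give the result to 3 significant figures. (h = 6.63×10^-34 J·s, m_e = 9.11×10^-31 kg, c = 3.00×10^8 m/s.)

E_1 = h²/(8m_eL²) = 6.276×10^-19 J, so ΔE = (4² − 3²)E_1 = 4.393×10^-18 J.
λ = hc/ΔE = (6.63×10^-34·3.00×10^8)/4.393×10^-18 = 4.53×10^-8 m = 45.3 nm.

λ = 45.3 nm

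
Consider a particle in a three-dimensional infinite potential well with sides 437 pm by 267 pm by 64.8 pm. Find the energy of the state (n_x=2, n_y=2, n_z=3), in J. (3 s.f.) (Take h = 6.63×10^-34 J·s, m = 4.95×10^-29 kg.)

E = 2.46×10^-18 J

For a 3D rectangular well E = (h²/8m)·Σ n_i²/L_i² = (6.63×10^-34)²/(8·4.95×10^-29) · [2²/(437 pm)² + 2²/(267 pm)² + 3²/(64.8 pm)²].
Evaluating gives E = 2.46×10^-18 J.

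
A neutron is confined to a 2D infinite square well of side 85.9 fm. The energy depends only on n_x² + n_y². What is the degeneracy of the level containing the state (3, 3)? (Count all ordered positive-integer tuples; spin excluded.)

The level has n_x² + n_y² = 18. The ordered positive-integer solutions are (3, 3).
That gives 1 state.

degeneracy = 1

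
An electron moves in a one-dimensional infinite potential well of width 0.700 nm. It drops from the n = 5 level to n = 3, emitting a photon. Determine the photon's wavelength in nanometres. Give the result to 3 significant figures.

λ = 101 nm

E_1 = h²/(8m_eL²) = 1.230×10^-19 J, so ΔE = (5² − 3²)E_1 = 1.968×10^-18 J.
λ = hc/ΔE = (6.626×10^-34·2.998×10^8)/1.968×10^-18 = 1.01×10^-7 m = 101 nm.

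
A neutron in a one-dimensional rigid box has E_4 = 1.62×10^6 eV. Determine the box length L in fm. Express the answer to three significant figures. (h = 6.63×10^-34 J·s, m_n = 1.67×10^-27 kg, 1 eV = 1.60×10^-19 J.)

From E_n = n²h²/(8m_nL²), L = n·h/√(8m_nE_n).
E_4 = 1.62×10^6 eV = 2.592×10^-13 J, so L = 4·6.63×10^-34/√(8·1.67×10^-27·2.592×10^-13) = 4.51×10^-14 m = 45.1 fm.

L = 45.1 fm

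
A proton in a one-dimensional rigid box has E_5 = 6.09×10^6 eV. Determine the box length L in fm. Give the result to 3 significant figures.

From E_n = n²h²/(8m_pL²), L = n·h/√(8m_pE_n).
E_5 = 6.09×10^6 eV = 9.756×10^-13 J, so L = 5·6.626×10^-34/√(8·1.673×10^-27·9.756×10^-13) = 2.90×10^-14 m = 29.0 fm.

L = 29.0 fm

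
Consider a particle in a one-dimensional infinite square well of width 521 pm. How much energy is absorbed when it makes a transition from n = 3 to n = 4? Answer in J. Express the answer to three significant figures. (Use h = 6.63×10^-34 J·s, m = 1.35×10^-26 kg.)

|ΔE| = 1.05×10^-22 J

E_1 = h²/(8mL²) = 1.499×10^-23 J.
|ΔE| = |3² − 4²|·E_1 = 7·1.499×10^-23 J = 1.05×10^-22 J.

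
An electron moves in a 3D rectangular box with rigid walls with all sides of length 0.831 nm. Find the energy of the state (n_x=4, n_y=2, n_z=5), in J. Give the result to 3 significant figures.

E = 3.93×10^-18 J

For a 3D rectangular well E = (h²/8m_e)·Σ n_i²/L_i² = (6.626×10^-34)²/(8·9.109×10^-31) · [4²/(0.831 nm)² + 2²/(0.831 nm)² + 5²/(0.831 nm)²].
Evaluating gives E = 3.93×10^-18 J.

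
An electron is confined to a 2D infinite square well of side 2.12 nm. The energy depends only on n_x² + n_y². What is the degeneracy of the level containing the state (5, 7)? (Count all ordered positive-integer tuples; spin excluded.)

degeneracy = 2

The level has n_x² + n_y² = 74. The ordered positive-integer solutions are (5, 7), (7, 5).
That gives 2 states.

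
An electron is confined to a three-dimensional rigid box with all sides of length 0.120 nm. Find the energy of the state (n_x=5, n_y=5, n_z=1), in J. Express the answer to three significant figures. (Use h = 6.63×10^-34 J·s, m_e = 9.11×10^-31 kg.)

E = 2.14×10^-16 J

For a 3D rectangular well E = (h²/8m_e)·Σ n_i²/L_i² = (6.63×10^-34)²/(8·9.11×10^-31) · [5²/(0.120 nm)² + 5²/(0.120 nm)² + 1²/(0.120 nm)²].
Evaluating gives E = 2.14×10^-16 J.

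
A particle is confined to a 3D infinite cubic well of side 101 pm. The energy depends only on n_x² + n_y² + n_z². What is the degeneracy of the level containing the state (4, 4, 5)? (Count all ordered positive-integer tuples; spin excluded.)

degeneracy = 6

The level has n_x² + n_y² + n_z² = 57. The ordered positive-integer solutions are (2, 2, 7), (2, 7, 2), (4, 4, 5), (4, 5, 4), (5, 4, 4), (7, 2, 2).
That gives 6 states.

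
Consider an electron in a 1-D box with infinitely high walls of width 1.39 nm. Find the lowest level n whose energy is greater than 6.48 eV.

E_1 = h²/(8m_eL²) = 3.118×10^-20 J = 0.1946 eV.
Need n² > 6.48/0.1946 = 33.30, i.e. n > 5.771.
The smallest integer satisfying this is n = 6.

n = 6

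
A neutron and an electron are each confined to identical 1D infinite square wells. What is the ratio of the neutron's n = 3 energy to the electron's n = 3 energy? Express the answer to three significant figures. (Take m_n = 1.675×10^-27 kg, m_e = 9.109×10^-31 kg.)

5.44×10^-4

E_n ∝ 1/m at fixed n and L, so the ratio is m_e/m_n = 9.109×10^-31/1.675×10^-27 = 5.44×10^-4.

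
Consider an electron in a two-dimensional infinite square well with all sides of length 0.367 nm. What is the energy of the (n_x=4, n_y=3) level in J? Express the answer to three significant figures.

E = 1.12×10^-17 J

For a 2D rectangular well E = (h²/8m_e)·Σ n_i²/L_i² = (6.626×10^-34)²/(8·9.109×10^-31) · [4²/(0.367 nm)² + 3²/(0.367 nm)²].
Evaluating gives E = 1.12×10^-17 J.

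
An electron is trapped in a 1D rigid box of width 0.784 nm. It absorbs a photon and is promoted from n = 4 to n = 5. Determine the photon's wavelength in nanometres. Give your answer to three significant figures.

E_1 = h²/(8m_eL²) = 9.802×10^-20 J, so ΔE = (5² − 4²)E_1 = 8.822×10^-19 J.
λ = hc/ΔE = (6.626×10^-34·2.998×10^8)/8.822×10^-19 = 2.25×10^-7 m = 225 nm.

λ = 225 nm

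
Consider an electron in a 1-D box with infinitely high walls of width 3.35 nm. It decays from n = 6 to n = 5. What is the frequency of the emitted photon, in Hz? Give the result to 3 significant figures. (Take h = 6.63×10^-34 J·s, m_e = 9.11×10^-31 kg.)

E_1 = h²/(8m_eL²) = 5.374×10^-21 J and ΔE = (6² − 5²)E_1 = 5.911×10^-20 J.
f = ΔE/h = 5.911×10^-20/6.63×10^-34 = 8.92×10^13 Hz.

f = 8.92×10^13 Hz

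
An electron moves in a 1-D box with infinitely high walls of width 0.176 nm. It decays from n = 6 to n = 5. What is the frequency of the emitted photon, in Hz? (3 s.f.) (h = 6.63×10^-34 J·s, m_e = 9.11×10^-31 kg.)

E_1 = h²/(8m_eL²) = 1.947×10^-18 J and ΔE = (6² − 5²)E_1 = 2.142×10^-17 J.
f = ΔE/h = 2.142×10^-17/6.63×10^-34 = 3.23×10^16 Hz.

f = 3.23×10^16 Hz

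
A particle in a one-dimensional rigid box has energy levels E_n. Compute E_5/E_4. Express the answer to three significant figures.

E_n ∝ n², so E_5/E_4 = 5²/4² = 25/16 = 1.56.

1.56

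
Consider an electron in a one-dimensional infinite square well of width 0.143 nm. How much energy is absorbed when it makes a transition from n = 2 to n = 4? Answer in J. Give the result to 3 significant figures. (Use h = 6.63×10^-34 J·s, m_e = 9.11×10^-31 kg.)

E_1 = h²/(8m_eL²) = 2.949×10^-18 J.
|ΔE| = |2² − 4²|·E_1 = 12·2.949×10^-18 J = 3.54×10^-17 J.

|ΔE| = 3.54×10^-17 J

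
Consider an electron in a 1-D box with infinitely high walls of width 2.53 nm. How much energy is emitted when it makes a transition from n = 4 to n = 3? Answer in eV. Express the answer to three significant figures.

|ΔE| = 0.411 eV

E_1 = h²/(8m_eL²) = 9.412×10^-21 J.
|ΔE| = |4² − 3²|·E_1 = 7·9.412×10^-21 J = 6.588×10^-20 J = 0.411 eV.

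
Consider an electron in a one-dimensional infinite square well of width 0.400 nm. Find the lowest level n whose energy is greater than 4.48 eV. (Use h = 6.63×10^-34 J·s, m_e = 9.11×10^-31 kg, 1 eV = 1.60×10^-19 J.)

E_1 = h²/(8m_eL²) = 3.770×10^-19 J = 2.356 eV.
Need n² > 4.48/2.356 = 1.902, i.e. n > 1.379.
The smallest integer satisfying this is n = 2.

n = 2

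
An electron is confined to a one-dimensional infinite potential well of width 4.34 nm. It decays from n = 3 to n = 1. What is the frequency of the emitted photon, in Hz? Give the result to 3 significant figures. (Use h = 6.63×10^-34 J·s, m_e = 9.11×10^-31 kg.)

E_1 = h²/(8m_eL²) = 3.202×10^-21 J and ΔE = (3² − 1²)E_1 = 2.562×10^-20 J.
f = ΔE/h = 2.562×10^-20/6.63×10^-34 = 3.86×10^13 Hz.

f = 3.86×10^13 Hz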